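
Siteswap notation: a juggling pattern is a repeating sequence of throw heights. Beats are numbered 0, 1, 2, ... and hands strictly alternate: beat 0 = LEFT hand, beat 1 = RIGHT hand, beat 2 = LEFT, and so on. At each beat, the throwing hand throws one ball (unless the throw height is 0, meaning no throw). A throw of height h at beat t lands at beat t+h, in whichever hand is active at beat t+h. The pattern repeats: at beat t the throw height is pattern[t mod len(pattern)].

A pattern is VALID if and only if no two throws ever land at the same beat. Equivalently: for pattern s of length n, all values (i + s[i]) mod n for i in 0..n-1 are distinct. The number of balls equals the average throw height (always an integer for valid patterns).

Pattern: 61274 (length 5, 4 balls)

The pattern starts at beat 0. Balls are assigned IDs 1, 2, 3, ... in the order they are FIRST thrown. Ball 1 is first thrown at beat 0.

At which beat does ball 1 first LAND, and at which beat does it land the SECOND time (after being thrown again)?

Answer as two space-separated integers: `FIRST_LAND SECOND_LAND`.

Beat 0 (L): throw ball1 h=6 -> lands@6:L; in-air after throw: [b1@6:L]
Beat 1 (R): throw ball2 h=1 -> lands@2:L; in-air after throw: [b2@2:L b1@6:L]
Beat 2 (L): throw ball2 h=2 -> lands@4:L; in-air after throw: [b2@4:L b1@6:L]
Beat 3 (R): throw ball3 h=7 -> lands@10:L; in-air after throw: [b2@4:L b1@6:L b3@10:L]
Beat 4 (L): throw ball2 h=4 -> lands@8:L; in-air after throw: [b1@6:L b2@8:L b3@10:L]
Beat 5 (R): throw ball4 h=6 -> lands@11:R; in-air after throw: [b1@6:L b2@8:L b3@10:L b4@11:R]
Beat 6 (L): throw ball1 h=1 -> lands@7:R; in-air after throw: [b1@7:R b2@8:L b3@10:L b4@11:R]
Beat 7 (R): throw ball1 h=2 -> lands@9:R; in-air after throw: [b2@8:L b1@9:R b3@10:L b4@11:R]
Ball 1: thrown@0 h=6 -> first land @6; rethrown@6 h=1 -> second land @7

Answer: 6 7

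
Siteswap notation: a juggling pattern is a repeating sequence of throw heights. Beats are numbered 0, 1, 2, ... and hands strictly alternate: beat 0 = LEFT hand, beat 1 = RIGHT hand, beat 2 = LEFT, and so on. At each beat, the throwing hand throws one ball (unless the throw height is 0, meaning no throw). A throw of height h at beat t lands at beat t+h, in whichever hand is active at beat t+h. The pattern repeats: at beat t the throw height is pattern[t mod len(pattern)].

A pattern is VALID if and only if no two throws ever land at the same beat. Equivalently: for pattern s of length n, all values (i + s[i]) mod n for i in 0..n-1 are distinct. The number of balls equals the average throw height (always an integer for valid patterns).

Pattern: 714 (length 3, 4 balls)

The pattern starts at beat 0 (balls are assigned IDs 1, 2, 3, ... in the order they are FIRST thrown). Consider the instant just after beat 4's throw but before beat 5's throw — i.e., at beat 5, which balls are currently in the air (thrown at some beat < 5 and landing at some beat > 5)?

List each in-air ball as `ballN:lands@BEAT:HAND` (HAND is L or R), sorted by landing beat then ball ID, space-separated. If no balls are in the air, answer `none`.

Answer: ball2:lands@6:L ball1:lands@7:R ball3:lands@10:L

Derivation:
Beat 0 (L): throw ball1 h=7 -> lands@7:R; in-air after throw: [b1@7:R]
Beat 1 (R): throw ball2 h=1 -> lands@2:L; in-air after throw: [b2@2:L b1@7:R]
Beat 2 (L): throw ball2 h=4 -> lands@6:L; in-air after throw: [b2@6:L b1@7:R]
Beat 3 (R): throw ball3 h=7 -> lands@10:L; in-air after throw: [b2@6:L b1@7:R b3@10:L]
Beat 4 (L): throw ball4 h=1 -> lands@5:R; in-air after throw: [b4@5:R b2@6:L b1@7:R b3@10:L]
Beat 5 (R): throw ball4 h=4 -> lands@9:R; in-air after throw: [b2@6:L b1@7:R b4@9:R b3@10:L]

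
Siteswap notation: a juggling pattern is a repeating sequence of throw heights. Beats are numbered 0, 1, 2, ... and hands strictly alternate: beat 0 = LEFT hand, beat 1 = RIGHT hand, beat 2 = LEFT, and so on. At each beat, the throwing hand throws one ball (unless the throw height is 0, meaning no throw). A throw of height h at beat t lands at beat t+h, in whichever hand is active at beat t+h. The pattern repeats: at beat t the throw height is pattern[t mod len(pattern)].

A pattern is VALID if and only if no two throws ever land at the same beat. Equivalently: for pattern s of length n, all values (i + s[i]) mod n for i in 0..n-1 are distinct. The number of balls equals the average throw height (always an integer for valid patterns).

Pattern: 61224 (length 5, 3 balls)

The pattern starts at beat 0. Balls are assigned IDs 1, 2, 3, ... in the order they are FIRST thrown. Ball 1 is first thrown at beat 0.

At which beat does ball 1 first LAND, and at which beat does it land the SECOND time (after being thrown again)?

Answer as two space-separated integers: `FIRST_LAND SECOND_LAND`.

Beat 0 (L): throw ball1 h=6 -> lands@6:L; in-air after throw: [b1@6:L]
Beat 1 (R): throw ball2 h=1 -> lands@2:L; in-air after throw: [b2@2:L b1@6:L]
Beat 2 (L): throw ball2 h=2 -> lands@4:L; in-air after throw: [b2@4:L b1@6:L]
Beat 3 (R): throw ball3 h=2 -> lands@5:R; in-air after throw: [b2@4:L b3@5:R b1@6:L]
Beat 4 (L): throw ball2 h=4 -> lands@8:L; in-air after throw: [b3@5:R b1@6:L b2@8:L]
Beat 5 (R): throw ball3 h=6 -> lands@11:R; in-air after throw: [b1@6:L b2@8:L b3@11:R]
Beat 6 (L): throw ball1 h=1 -> lands@7:R; in-air after throw: [b1@7:R b2@8:L b3@11:R]
Beat 7 (R): throw ball1 h=2 -> lands@9:R; in-air after throw: [b2@8:L b1@9:R b3@11:R]
Ball 1: thrown@0 h=6 -> first land @6; rethrown@6 h=1 -> second land @7

Answer: 6 7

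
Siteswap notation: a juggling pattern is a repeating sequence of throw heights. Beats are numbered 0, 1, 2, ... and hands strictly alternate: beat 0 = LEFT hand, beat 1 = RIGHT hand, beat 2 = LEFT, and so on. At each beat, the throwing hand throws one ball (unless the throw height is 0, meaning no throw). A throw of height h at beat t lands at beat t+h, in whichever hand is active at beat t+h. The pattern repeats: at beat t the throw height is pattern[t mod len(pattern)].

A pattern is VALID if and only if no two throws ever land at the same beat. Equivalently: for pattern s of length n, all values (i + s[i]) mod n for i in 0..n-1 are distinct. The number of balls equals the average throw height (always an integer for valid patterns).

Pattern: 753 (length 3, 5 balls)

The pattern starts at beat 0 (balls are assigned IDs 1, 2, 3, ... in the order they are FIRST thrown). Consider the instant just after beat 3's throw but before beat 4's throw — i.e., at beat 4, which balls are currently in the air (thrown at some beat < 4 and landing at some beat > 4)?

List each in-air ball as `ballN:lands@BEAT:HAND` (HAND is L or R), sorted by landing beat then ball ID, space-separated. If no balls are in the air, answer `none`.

Beat 0 (L): throw ball1 h=7 -> lands@7:R; in-air after throw: [b1@7:R]
Beat 1 (R): throw ball2 h=5 -> lands@6:L; in-air after throw: [b2@6:L b1@7:R]
Beat 2 (L): throw ball3 h=3 -> lands@5:R; in-air after throw: [b3@5:R b2@6:L b1@7:R]
Beat 3 (R): throw ball4 h=7 -> lands@10:L; in-air after throw: [b3@5:R b2@6:L b1@7:R b4@10:L]
Beat 4 (L): throw ball5 h=5 -> lands@9:R; in-air after throw: [b3@5:R b2@6:L b1@7:R b5@9:R b4@10:L]

Answer: ball3:lands@5:R ball2:lands@6:L ball1:lands@7:R ball4:lands@10:L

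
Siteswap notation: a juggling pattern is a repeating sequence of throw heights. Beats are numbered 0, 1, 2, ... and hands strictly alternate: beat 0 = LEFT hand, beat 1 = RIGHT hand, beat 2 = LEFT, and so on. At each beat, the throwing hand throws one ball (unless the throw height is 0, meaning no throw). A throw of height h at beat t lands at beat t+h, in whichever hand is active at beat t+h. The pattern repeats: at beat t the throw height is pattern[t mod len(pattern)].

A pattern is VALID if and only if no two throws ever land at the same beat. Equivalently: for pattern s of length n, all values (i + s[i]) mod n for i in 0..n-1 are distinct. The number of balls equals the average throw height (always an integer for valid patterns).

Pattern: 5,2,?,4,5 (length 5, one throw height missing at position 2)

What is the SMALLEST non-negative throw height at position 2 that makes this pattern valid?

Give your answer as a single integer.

i=0: (0 + 5) mod 5 = 0
i=1: (1 + 2) mod 5 = 3
i=2: s[i]=? (unknown)
i=3: (3 + 4) mod 5 = 2
i=4: (4 + 5) mod 5 = 4
Known residues: [0, 2, 3, 4]; need a permutation of 0..4, so missing residue r = 1
Need (2 + s) mod 5 = 1; smallest s = (1 - 2) mod 5 = 4

Answer: 4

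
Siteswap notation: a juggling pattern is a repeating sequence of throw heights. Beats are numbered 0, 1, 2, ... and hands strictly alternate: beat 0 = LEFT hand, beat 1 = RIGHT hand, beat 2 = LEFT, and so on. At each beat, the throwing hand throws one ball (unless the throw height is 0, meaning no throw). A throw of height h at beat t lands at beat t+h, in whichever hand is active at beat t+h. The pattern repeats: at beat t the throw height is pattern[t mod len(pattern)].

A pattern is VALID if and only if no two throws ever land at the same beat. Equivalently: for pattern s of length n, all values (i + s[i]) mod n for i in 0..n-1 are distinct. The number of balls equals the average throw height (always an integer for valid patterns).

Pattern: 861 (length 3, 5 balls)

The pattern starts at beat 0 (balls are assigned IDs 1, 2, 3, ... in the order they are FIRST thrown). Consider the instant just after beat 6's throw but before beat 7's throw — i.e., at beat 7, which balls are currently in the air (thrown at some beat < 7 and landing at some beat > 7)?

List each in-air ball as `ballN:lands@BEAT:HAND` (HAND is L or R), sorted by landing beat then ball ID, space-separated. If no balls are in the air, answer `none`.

Beat 0 (L): throw ball1 h=8 -> lands@8:L; in-air after throw: [b1@8:L]
Beat 1 (R): throw ball2 h=6 -> lands@7:R; in-air after throw: [b2@7:R b1@8:L]
Beat 2 (L): throw ball3 h=1 -> lands@3:R; in-air after throw: [b3@3:R b2@7:R b1@8:L]
Beat 3 (R): throw ball3 h=8 -> lands@11:R; in-air after throw: [b2@7:R b1@8:L b3@11:R]
Beat 4 (L): throw ball4 h=6 -> lands@10:L; in-air after throw: [b2@7:R b1@8:L b4@10:L b3@11:R]
Beat 5 (R): throw ball5 h=1 -> lands@6:L; in-air after throw: [b5@6:L b2@7:R b1@8:L b4@10:L b3@11:R]
Beat 6 (L): throw ball5 h=8 -> lands@14:L; in-air after throw: [b2@7:R b1@8:L b4@10:L b3@11:R b5@14:L]
Beat 7 (R): throw ball2 h=6 -> lands@13:R; in-air after throw: [b1@8:L b4@10:L b3@11:R b2@13:R b5@14:L]

Answer: ball1:lands@8:L ball4:lands@10:L ball3:lands@11:R ball5:lands@14:L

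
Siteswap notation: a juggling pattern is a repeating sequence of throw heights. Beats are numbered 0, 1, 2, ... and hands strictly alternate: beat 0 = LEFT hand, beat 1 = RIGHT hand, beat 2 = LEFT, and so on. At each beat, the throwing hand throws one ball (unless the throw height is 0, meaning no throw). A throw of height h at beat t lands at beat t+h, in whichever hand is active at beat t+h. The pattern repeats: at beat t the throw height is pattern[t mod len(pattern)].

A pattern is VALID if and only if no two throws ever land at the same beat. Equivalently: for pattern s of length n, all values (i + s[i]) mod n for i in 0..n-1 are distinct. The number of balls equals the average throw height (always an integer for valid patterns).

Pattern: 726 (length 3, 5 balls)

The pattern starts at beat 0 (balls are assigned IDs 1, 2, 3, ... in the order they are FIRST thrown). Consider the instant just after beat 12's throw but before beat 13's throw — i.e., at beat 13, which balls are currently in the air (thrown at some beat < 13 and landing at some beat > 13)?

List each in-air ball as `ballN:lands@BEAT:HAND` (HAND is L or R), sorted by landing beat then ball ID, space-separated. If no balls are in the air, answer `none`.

Beat 0 (L): throw ball1 h=7 -> lands@7:R; in-air after throw: [b1@7:R]
Beat 1 (R): throw ball2 h=2 -> lands@3:R; in-air after throw: [b2@3:R b1@7:R]
Beat 2 (L): throw ball3 h=6 -> lands@8:L; in-air after throw: [b2@3:R b1@7:R b3@8:L]
Beat 3 (R): throw ball2 h=7 -> lands@10:L; in-air after throw: [b1@7:R b3@8:L b2@10:L]
Beat 4 (L): throw ball4 h=2 -> lands@6:L; in-air after throw: [b4@6:L b1@7:R b3@8:L b2@10:L]
Beat 5 (R): throw ball5 h=6 -> lands@11:R; in-air after throw: [b4@6:L b1@7:R b3@8:L b2@10:L b5@11:R]
Beat 6 (L): throw ball4 h=7 -> lands@13:R; in-air after throw: [b1@7:R b3@8:L b2@10:L b5@11:R b4@13:R]
Beat 7 (R): throw ball1 h=2 -> lands@9:R; in-air after throw: [b3@8:L b1@9:R b2@10:L b5@11:R b4@13:R]
Beat 8 (L): throw ball3 h=6 -> lands@14:L; in-air after throw: [b1@9:R b2@10:L b5@11:R b4@13:R b3@14:L]
Beat 9 (R): throw ball1 h=7 -> lands@16:L; in-air after throw: [b2@10:L b5@11:R b4@13:R b3@14:L b1@16:L]
Beat 10 (L): throw ball2 h=2 -> lands@12:L; in-air after throw: [b5@11:R b2@12:L b4@13:R b3@14:L b1@16:L]
Beat 11 (R): throw ball5 h=6 -> lands@17:R; in-air after throw: [b2@12:L b4@13:R b3@14:L b1@16:L b5@17:R]
Beat 12 (L): throw ball2 h=7 -> lands@19:R; in-air after throw: [b4@13:R b3@14:L b1@16:L b5@17:R b2@19:R]
Beat 13 (R): throw ball4 h=2 -> lands@15:R; in-air after throw: [b3@14:L b4@15:R b1@16:L b5@17:R b2@19:R]

Answer: ball3:lands@14:L ball1:lands@16:L ball5:lands@17:R ball2:lands@19:R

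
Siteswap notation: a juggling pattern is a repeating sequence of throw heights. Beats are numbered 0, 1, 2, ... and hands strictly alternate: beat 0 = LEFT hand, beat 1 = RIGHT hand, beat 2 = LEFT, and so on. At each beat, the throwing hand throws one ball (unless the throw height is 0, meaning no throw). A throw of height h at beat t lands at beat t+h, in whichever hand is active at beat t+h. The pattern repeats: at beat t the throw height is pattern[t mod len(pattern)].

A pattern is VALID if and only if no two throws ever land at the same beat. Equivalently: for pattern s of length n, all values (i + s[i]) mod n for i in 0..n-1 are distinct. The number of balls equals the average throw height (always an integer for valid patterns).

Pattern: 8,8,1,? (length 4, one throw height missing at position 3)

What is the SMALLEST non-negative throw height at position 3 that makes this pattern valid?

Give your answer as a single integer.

Answer: 3

Derivation:
i=0: (0 + 8) mod 4 = 0
i=1: (1 + 8) mod 4 = 1
i=2: (2 + 1) mod 4 = 3
i=3: s[i]=? (unknown)
Known residues: [0, 1, 3]; need a permutation of 0..3, so missing residue r = 2
Need (3 + s) mod 4 = 2; smallest s = (2 - 3) mod 4 = 3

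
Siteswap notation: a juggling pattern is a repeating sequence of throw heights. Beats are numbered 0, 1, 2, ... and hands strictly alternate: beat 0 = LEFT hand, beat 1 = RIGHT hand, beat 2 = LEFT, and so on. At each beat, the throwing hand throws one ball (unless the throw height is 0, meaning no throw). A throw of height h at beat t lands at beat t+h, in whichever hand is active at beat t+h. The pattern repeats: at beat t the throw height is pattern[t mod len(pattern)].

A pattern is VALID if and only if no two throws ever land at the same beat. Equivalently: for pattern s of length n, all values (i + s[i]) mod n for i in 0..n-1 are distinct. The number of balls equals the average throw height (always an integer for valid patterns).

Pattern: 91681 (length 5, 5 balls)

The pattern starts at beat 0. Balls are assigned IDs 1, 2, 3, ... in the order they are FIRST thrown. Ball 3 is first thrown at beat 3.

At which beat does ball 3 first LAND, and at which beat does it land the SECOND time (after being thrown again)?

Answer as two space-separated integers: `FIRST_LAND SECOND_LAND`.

Answer: 11 12

Derivation:
Beat 0 (L): throw ball1 h=9 -> lands@9:R; in-air after throw: [b1@9:R]
Beat 1 (R): throw ball2 h=1 -> lands@2:L; in-air after throw: [b2@2:L b1@9:R]
Beat 2 (L): throw ball2 h=6 -> lands@8:L; in-air after throw: [b2@8:L b1@9:R]
Beat 3 (R): throw ball3 h=8 -> lands@11:R; in-air after throw: [b2@8:L b1@9:R b3@11:R]
Beat 4 (L): throw ball4 h=1 -> lands@5:R; in-air after throw: [b4@5:R b2@8:L b1@9:R b3@11:R]
Beat 5 (R): throw ball4 h=9 -> lands@14:L; in-air after throw: [b2@8:L b1@9:R b3@11:R b4@14:L]
Beat 6 (L): throw ball5 h=1 -> lands@7:R; in-air after throw: [b5@7:R b2@8:L b1@9:R b3@11:R b4@14:L]
Beat 7 (R): throw ball5 h=6 -> lands@13:R; in-air after throw: [b2@8:L b1@9:R b3@11:R b5@13:R b4@14:L]
Beat 8 (L): throw ball2 h=8 -> lands@16:L; in-air after throw: [b1@9:R b3@11:R b5@13:R b4@14:L b2@16:L]
Beat 9 (R): throw ball1 h=1 -> lands@10:L; in-air after throw: [b1@10:L b3@11:R b5@13:R b4@14:L b2@16:L]
Beat 10 (L): throw ball1 h=9 -> lands@19:R; in-air after throw: [b3@11:R b5@13:R b4@14:L b2@16:L b1@19:R]
Beat 11 (R): throw ball3 h=1 -> lands@12:L; in-air after throw: [b3@12:L b5@13:R b4@14:L b2@16:L b1@19:R]
Beat 12 (L): throw ball3 h=6 -> lands@18:L; in-air after throw: [b5@13:R b4@14:L b2@16:L b3@18:L b1@19:R]
Ball 3: thrown@3 h=8 -> first land @11; rethrown@11 h=1 -> second land @12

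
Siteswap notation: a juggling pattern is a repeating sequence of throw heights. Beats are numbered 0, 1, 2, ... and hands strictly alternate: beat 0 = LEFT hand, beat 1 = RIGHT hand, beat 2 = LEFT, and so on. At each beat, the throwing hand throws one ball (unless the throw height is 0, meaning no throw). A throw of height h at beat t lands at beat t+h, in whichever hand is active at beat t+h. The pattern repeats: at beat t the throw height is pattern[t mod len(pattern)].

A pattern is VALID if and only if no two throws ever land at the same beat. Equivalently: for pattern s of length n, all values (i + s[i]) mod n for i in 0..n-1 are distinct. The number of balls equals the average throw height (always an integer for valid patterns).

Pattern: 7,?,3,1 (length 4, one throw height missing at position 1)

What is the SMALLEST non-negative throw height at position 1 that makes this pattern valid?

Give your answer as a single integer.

i=0: (0 + 7) mod 4 = 3
i=1: s[i]=? (unknown)
i=2: (2 + 3) mod 4 = 1
i=3: (3 + 1) mod 4 = 0
Known residues: [0, 1, 3]; need a permutation of 0..3, so missing residue r = 2
Need (1 + s) mod 4 = 2; smallest s = (2 - 1) mod 4 = 1

Answer: 1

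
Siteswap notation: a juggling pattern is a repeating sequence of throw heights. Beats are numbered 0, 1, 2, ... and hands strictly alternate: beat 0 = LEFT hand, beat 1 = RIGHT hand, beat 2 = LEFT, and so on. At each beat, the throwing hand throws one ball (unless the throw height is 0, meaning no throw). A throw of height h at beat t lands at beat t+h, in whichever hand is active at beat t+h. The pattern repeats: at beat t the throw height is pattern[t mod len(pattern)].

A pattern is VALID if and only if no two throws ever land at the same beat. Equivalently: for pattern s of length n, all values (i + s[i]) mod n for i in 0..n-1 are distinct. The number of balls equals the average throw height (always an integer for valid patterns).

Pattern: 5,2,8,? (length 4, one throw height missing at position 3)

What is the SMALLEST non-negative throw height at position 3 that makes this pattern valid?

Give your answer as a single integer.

i=0: (0 + 5) mod 4 = 1
i=1: (1 + 2) mod 4 = 3
i=2: (2 + 8) mod 4 = 2
i=3: s[i]=? (unknown)
Known residues: [1, 2, 3]; need a permutation of 0..3, so missing residue r = 0
Need (3 + s) mod 4 = 0; smallest s = (0 - 3) mod 4 = 1

Answer: 1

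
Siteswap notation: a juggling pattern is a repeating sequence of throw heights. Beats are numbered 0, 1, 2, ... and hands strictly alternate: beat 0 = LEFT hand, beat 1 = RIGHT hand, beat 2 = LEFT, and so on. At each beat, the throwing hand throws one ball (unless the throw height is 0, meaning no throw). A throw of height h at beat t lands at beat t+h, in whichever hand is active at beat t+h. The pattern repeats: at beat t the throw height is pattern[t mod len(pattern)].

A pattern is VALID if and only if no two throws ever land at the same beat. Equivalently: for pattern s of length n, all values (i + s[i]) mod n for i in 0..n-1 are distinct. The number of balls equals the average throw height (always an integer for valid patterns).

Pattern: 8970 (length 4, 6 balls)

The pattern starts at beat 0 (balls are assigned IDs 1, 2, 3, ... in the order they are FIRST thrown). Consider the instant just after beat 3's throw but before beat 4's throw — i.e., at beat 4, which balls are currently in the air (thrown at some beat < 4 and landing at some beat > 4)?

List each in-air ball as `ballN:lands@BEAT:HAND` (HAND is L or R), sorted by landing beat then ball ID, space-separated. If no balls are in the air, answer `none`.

Beat 0 (L): throw ball1 h=8 -> lands@8:L; in-air after throw: [b1@8:L]
Beat 1 (R): throw ball2 h=9 -> lands@10:L; in-air after throw: [b1@8:L b2@10:L]
Beat 2 (L): throw ball3 h=7 -> lands@9:R; in-air after throw: [b1@8:L b3@9:R b2@10:L]
Beat 4 (L): throw ball4 h=8 -> lands@12:L; in-air after throw: [b1@8:L b3@9:R b2@10:L b4@12:L]

Answer: ball1:lands@8:L ball3:lands@9:R ball2:lands@10:L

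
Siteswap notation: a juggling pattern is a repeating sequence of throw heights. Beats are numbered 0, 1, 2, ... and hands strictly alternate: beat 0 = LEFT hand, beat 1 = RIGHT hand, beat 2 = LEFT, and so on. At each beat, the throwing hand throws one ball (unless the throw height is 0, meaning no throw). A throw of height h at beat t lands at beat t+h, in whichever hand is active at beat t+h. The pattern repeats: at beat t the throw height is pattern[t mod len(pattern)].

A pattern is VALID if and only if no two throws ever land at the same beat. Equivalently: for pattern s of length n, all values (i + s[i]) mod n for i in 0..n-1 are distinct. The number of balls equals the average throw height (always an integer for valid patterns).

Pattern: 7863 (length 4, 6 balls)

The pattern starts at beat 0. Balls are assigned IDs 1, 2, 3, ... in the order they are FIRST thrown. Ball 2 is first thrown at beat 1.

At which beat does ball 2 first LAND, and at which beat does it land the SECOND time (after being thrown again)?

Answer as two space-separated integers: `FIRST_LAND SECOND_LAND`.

Answer: 9 17

Derivation:
Beat 0 (L): throw ball1 h=7 -> lands@7:R; in-air after throw: [b1@7:R]
Beat 1 (R): throw ball2 h=8 -> lands@9:R; in-air after throw: [b1@7:R b2@9:R]
Beat 2 (L): throw ball3 h=6 -> lands@8:L; in-air after throw: [b1@7:R b3@8:L b2@9:R]
Beat 3 (R): throw ball4 h=3 -> lands@6:L; in-air after throw: [b4@6:L b1@7:R b3@8:L b2@9:R]
Beat 4 (L): throw ball5 h=7 -> lands@11:R; in-air after throw: [b4@6:L b1@7:R b3@8:L b2@9:R b5@11:R]
Beat 5 (R): throw ball6 h=8 -> lands@13:R; in-air after throw: [b4@6:L b1@7:R b3@8:L b2@9:R b5@11:R b6@13:R]
Beat 6 (L): throw ball4 h=6 -> lands@12:L; in-air after throw: [b1@7:R b3@8:L b2@9:R b5@11:R b4@12:L b6@13:R]
Beat 7 (R): throw ball1 h=3 -> lands@10:L; in-air after throw: [b3@8:L b2@9:R b1@10:L b5@11:R b4@12:L b6@13:R]
Beat 8 (L): throw ball3 h=7 -> lands@15:R; in-air after throw: [b2@9:R b1@10:L b5@11:R b4@12:L b6@13:R b3@15:R]
Beat 9 (R): throw ball2 h=8 -> lands@17:R; in-air after throw: [b1@10:L b5@11:R b4@12:L b6@13:R b3@15:R b2@17:R]
Beat 10 (L): throw ball1 h=6 -> lands@16:L; in-air after throw: [b5@11:R b4@12:L b6@13:R b3@15:R b1@16:L b2@17:R]
Beat 11 (R): throw ball5 h=3 -> lands@14:L; in-air after throw: [b4@12:L b6@13:R b5@14:L b3@15:R b1@16:L b2@17:R]
Beat 12 (L): throw ball4 h=7 -> lands@19:R; in-air after throw: [b6@13:R b5@14:L b3@15:R b1@16:L b2@17:R b4@19:R]
Beat 13 (R): throw ball6 h=8 -> lands@21:R; in-air after throw: [b5@14:L b3@15:R b1@16:L b2@17:R b4@19:R b6@21:R]
Beat 14 (L): throw ball5 h=6 -> lands@20:L; in-air after throw: [b3@15:R b1@16:L b2@17:R b4@19:R b5@20:L b6@21:R]
Beat 15 (R): throw ball3 h=3 -> lands@18:L; in-air after throw: [b1@16:L b2@17:R b3@18:L b4@19:R b5@20:L b6@21:R]
Beat 16 (L): throw ball1 h=7 -> lands@23:R; in-air after throw: [b2@17:R b3@18:L b4@19:R b5@20:L b6@21:R b1@23:R]
Beat 17 (R): throw ball2 h=8 -> lands@25:R; in-air after throw: [b3@18:L b4@19:R b5@20:L b6@21:R b1@23:R b2@25:R]
Ball 2: thrown@1 h=8 -> first land @9; rethrown@9 h=8 -> second land @17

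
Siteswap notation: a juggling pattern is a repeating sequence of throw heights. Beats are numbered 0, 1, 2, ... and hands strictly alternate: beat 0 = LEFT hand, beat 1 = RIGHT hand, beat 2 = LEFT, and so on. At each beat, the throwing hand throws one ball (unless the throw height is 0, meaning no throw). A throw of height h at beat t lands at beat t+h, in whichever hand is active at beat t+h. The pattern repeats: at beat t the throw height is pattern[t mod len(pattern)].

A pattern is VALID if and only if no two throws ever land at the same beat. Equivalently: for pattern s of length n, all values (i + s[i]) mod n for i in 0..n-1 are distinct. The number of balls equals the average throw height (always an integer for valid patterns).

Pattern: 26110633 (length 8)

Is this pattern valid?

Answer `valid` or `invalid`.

Answer: invalid

Derivation:
i=0: (i + s[i]) mod n = (0 + 2) mod 8 = 2
i=1: (i + s[i]) mod n = (1 + 6) mod 8 = 7
i=2: (i + s[i]) mod n = (2 + 1) mod 8 = 3
i=3: (i + s[i]) mod n = (3 + 1) mod 8 = 4
i=4: (i + s[i]) mod n = (4 + 0) mod 8 = 4
i=5: (i + s[i]) mod n = (5 + 6) mod 8 = 3
i=6: (i + s[i]) mod n = (6 + 3) mod 8 = 1
i=7: (i + s[i]) mod n = (7 + 3) mod 8 = 2
Residues: [2, 7, 3, 4, 4, 3, 1, 2], distinct: False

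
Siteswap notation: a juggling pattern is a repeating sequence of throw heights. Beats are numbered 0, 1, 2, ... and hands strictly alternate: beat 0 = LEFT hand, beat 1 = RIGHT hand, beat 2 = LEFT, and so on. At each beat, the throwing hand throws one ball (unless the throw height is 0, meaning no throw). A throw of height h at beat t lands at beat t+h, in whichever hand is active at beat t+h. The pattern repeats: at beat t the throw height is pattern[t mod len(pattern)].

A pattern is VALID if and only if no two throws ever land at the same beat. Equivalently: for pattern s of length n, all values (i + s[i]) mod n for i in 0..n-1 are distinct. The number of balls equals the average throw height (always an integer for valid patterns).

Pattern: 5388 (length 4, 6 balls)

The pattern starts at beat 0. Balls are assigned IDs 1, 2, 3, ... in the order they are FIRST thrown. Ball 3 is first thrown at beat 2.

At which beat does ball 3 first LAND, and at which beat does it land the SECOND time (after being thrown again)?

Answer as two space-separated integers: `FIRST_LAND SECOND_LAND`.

Answer: 10 18

Derivation:
Beat 0 (L): throw ball1 h=5 -> lands@5:R; in-air after throw: [b1@5:R]
Beat 1 (R): throw ball2 h=3 -> lands@4:L; in-air after throw: [b2@4:L b1@5:R]
Beat 2 (L): throw ball3 h=8 -> lands@10:L; in-air after throw: [b2@4:L b1@5:R b3@10:L]
Beat 3 (R): throw ball4 h=8 -> lands@11:R; in-air after throw: [b2@4:L b1@5:R b3@10:L b4@11:R]
Beat 4 (L): throw ball2 h=5 -> lands@9:R; in-air after throw: [b1@5:R b2@9:R b3@10:L b4@11:R]
Beat 5 (R): throw ball1 h=3 -> lands@8:L; in-air after throw: [b1@8:L b2@9:R b3@10:L b4@11:R]
Beat 6 (L): throw ball5 h=8 -> lands@14:L; in-air after throw: [b1@8:L b2@9:R b3@10:L b4@11:R b5@14:L]
Beat 7 (R): throw ball6 h=8 -> lands@15:R; in-air after throw: [b1@8:L b2@9:R b3@10:L b4@11:R b5@14:L b6@15:R]
Beat 8 (L): throw ball1 h=5 -> lands@13:R; in-air after throw: [b2@9:R b3@10:L b4@11:R b1@13:R b5@14:L b6@15:R]
Beat 9 (R): throw ball2 h=3 -> lands@12:L; in-air after throw: [b3@10:L b4@11:R b2@12:L b1@13:R b5@14:L b6@15:R]
Beat 10 (L): throw ball3 h=8 -> lands@18:L; in-air after throw: [b4@11:R b2@12:L b1@13:R b5@14:L b6@15:R b3@18:L]
Beat 11 (R): throw ball4 h=8 -> lands@19:R; in-air after throw: [b2@12:L b1@13:R b5@14:L b6@15:R b3@18:L b4@19:R]
Beat 12 (L): throw ball2 h=5 -> lands@17:R; in-air after throw: [b1@13:R b5@14:L b6@15:R b2@17:R b3@18:L b4@19:R]
Beat 13 (R): throw ball1 h=3 -> lands@16:L; in-air after throw: [b5@14:L b6@15:R b1@16:L b2@17:R b3@18:L b4@19:R]
Beat 14 (L): throw ball5 h=8 -> lands@22:L; in-air after throw: [b6@15:R b1@16:L b2@17:R b3@18:L b4@19:R b5@22:L]
Beat 15 (R): throw ball6 h=8 -> lands@23:R; in-air after throw: [b1@16:L b2@17:R b3@18:L b4@19:R b5@22:L b6@23:R]
Beat 16 (L): throw ball1 h=5 -> lands@21:R; in-air after throw: [b2@17:R b3@18:L b4@19:R b1@21:R b5@22:L b6@23:R]
Beat 17 (R): throw ball2 h=3 -> lands@20:L; in-air after throw: [b3@18:L b4@19:R b2@20:L b1@21:R b5@22:L b6@23:R]
Beat 18 (L): throw ball3 h=8 -> lands@26:L; in-air after throw: [b4@19:R b2@20:L b1@21:R b5@22:L b6@23:R b3@26:L]
Ball 3: thrown@2 h=8 -> first land @10; rethrown@10 h=8 -> second land @18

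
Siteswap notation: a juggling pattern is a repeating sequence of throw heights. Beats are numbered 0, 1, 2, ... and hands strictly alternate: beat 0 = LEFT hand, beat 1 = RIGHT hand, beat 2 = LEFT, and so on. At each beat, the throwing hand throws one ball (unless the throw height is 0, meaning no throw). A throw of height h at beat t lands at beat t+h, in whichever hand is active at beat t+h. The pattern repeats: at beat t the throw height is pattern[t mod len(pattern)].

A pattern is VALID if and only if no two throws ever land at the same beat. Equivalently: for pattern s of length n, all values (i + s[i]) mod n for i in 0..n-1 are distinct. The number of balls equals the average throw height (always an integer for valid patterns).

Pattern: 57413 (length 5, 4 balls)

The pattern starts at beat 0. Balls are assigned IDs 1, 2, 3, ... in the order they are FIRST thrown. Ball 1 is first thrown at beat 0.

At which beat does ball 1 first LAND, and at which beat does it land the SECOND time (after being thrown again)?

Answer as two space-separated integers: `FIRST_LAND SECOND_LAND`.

Answer: 5 10

Derivation:
Beat 0 (L): throw ball1 h=5 -> lands@5:R; in-air after throw: [b1@5:R]
Beat 1 (R): throw ball2 h=7 -> lands@8:L; in-air after throw: [b1@5:R b2@8:L]
Beat 2 (L): throw ball3 h=4 -> lands@6:L; in-air after throw: [b1@5:R b3@6:L b2@8:L]
Beat 3 (R): throw ball4 h=1 -> lands@4:L; in-air after throw: [b4@4:L b1@5:R b3@6:L b2@8:L]
Beat 4 (L): throw ball4 h=3 -> lands@7:R; in-air after throw: [b1@5:R b3@6:L b4@7:R b2@8:L]
Beat 5 (R): throw ball1 h=5 -> lands@10:L; in-air after throw: [b3@6:L b4@7:R b2@8:L b1@10:L]
Beat 6 (L): throw ball3 h=7 -> lands@13:R; in-air after throw: [b4@7:R b2@8:L b1@10:L b3@13:R]
Beat 7 (R): throw ball4 h=4 -> lands@11:R; in-air after throw: [b2@8:L b1@10:L b4@11:R b3@13:R]
Beat 8 (L): throw ball2 h=1 -> lands@9:R; in-air after throw: [b2@9:R b1@10:L b4@11:R b3@13:R]
Beat 9 (R): throw ball2 h=3 -> lands@12:L; in-air after throw: [b1@10:L b4@11:R b2@12:L b3@13:R]
Beat 10 (L): throw ball1 h=5 -> lands@15:R; in-air after throw: [b4@11:R b2@12:L b3@13:R b1@15:R]
Ball 1: thrown@0 h=5 -> first land @5; rethrown@5 h=5 -> second land @10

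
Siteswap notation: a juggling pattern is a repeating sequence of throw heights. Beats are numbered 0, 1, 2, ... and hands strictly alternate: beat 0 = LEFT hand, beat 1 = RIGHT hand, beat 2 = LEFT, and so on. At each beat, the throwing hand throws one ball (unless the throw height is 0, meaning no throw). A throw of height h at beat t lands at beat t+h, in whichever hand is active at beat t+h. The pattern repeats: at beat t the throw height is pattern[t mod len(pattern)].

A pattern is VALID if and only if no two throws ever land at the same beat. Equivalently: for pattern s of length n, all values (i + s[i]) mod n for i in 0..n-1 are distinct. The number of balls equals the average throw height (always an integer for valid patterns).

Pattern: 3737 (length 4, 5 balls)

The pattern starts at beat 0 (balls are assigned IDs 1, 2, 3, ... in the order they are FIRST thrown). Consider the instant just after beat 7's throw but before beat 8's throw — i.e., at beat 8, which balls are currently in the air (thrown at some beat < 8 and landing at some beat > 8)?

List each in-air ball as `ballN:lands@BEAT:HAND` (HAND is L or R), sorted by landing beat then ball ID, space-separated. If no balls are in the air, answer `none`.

Beat 0 (L): throw ball1 h=3 -> lands@3:R; in-air after throw: [b1@3:R]
Beat 1 (R): throw ball2 h=7 -> lands@8:L; in-air after throw: [b1@3:R b2@8:L]
Beat 2 (L): throw ball3 h=3 -> lands@5:R; in-air after throw: [b1@3:R b3@5:R b2@8:L]
Beat 3 (R): throw ball1 h=7 -> lands@10:L; in-air after throw: [b3@5:R b2@8:L b1@10:L]
Beat 4 (L): throw ball4 h=3 -> lands@7:R; in-air after throw: [b3@5:R b4@7:R b2@8:L b1@10:L]
Beat 5 (R): throw ball3 h=7 -> lands@12:L; in-air after throw: [b4@7:R b2@8:L b1@10:L b3@12:L]
Beat 6 (L): throw ball5 h=3 -> lands@9:R; in-air after throw: [b4@7:R b2@8:L b5@9:R b1@10:L b3@12:L]
Beat 7 (R): throw ball4 h=7 -> lands@14:L; in-air after throw: [b2@8:L b5@9:R b1@10:L b3@12:L b4@14:L]
Beat 8 (L): throw ball2 h=3 -> lands@11:R; in-air after throw: [b5@9:R b1@10:L b2@11:R b3@12:L b4@14:L]

Answer: ball5:lands@9:R ball1:lands@10:L ball3:lands@12:L ball4:lands@14:L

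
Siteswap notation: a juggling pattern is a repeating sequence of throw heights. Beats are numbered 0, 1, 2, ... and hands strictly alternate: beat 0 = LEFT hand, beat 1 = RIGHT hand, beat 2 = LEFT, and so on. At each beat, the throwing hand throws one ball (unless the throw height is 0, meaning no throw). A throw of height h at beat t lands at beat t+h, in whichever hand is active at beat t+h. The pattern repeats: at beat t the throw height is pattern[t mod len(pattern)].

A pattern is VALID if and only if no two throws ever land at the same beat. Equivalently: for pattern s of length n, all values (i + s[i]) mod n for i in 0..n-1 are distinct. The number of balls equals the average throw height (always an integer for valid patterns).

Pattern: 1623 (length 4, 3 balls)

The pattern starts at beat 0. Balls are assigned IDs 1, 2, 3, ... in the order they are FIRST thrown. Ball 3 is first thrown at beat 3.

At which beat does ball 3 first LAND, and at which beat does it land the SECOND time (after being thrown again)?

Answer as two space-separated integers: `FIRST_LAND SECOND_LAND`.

Beat 0 (L): throw ball1 h=1 -> lands@1:R; in-air after throw: [b1@1:R]
Beat 1 (R): throw ball1 h=6 -> lands@7:R; in-air after throw: [b1@7:R]
Beat 2 (L): throw ball2 h=2 -> lands@4:L; in-air after throw: [b2@4:L b1@7:R]
Beat 3 (R): throw ball3 h=3 -> lands@6:L; in-air after throw: [b2@4:L b3@6:L b1@7:R]
Beat 4 (L): throw ball2 h=1 -> lands@5:R; in-air after throw: [b2@5:R b3@6:L b1@7:R]
Beat 5 (R): throw ball2 h=6 -> lands@11:R; in-air after throw: [b3@6:L b1@7:R b2@11:R]
Beat 6 (L): throw ball3 h=2 -> lands@8:L; in-air after throw: [b1@7:R b3@8:L b2@11:R]
Beat 7 (R): throw ball1 h=3 -> lands@10:L; in-air after throw: [b3@8:L b1@10:L b2@11:R]
Beat 8 (L): throw ball3 h=1 -> lands@9:R; in-air after throw: [b3@9:R b1@10:L b2@11:R]
Ball 3: thrown@3 h=3 -> first land @6; rethrown@6 h=2 -> second land @8

Answer: 6 8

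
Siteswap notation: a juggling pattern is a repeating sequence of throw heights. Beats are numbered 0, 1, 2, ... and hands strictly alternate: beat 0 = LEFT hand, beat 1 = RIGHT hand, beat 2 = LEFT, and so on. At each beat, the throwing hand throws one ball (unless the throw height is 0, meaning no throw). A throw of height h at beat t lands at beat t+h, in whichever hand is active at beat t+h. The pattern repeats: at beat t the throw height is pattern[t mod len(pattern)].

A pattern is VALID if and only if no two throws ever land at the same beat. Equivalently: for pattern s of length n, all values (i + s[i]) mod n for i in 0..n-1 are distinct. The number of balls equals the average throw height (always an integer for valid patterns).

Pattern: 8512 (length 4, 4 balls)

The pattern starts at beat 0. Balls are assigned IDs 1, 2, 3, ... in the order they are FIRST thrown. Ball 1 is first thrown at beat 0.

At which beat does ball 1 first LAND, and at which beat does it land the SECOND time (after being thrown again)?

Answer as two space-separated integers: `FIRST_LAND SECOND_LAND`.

Beat 0 (L): throw ball1 h=8 -> lands@8:L; in-air after throw: [b1@8:L]
Beat 1 (R): throw ball2 h=5 -> lands@6:L; in-air after throw: [b2@6:L b1@8:L]
Beat 2 (L): throw ball3 h=1 -> lands@3:R; in-air after throw: [b3@3:R b2@6:L b1@8:L]
Beat 3 (R): throw ball3 h=2 -> lands@5:R; in-air after throw: [b3@5:R b2@6:L b1@8:L]
Beat 4 (L): throw ball4 h=8 -> lands@12:L; in-air after throw: [b3@5:R b2@6:L b1@8:L b4@12:L]
Beat 5 (R): throw ball3 h=5 -> lands@10:L; in-air after throw: [b2@6:L b1@8:L b3@10:L b4@12:L]
Beat 6 (L): throw ball2 h=1 -> lands@7:R; in-air after throw: [b2@7:R b1@8:L b3@10:L b4@12:L]
Beat 7 (R): throw ball2 h=2 -> lands@9:R; in-air after throw: [b1@8:L b2@9:R b3@10:L b4@12:L]
Beat 8 (L): throw ball1 h=8 -> lands@16:L; in-air after throw: [b2@9:R b3@10:L b4@12:L b1@16:L]
Beat 9 (R): throw ball2 h=5 -> lands@14:L; in-air after throw: [b3@10:L b4@12:L b2@14:L b1@16:L]
Beat 10 (L): throw ball3 h=1 -> lands@11:R; in-air after throw: [b3@11:R b4@12:L b2@14:L b1@16:L]
Beat 11 (R): throw ball3 h=2 -> lands@13:R; in-air after throw: [b4@12:L b3@13:R b2@14:L b1@16:L]
Beat 12 (L): throw ball4 h=8 -> lands@20:L; in-air after throw: [b3@13:R b2@14:L b1@16:L b4@20:L]
Beat 13 (R): throw ball3 h=5 -> lands@18:L; in-air after throw: [b2@14:L b1@16:L b3@18:L b4@20:L]
Beat 14 (L): throw ball2 h=1 -> lands@15:R; in-air after throw: [b2@15:R b1@16:L b3@18:L b4@20:L]
Beat 15 (R): throw ball2 h=2 -> lands@17:R; in-air after throw: [b1@16:L b2@17:R b3@18:L b4@20:L]
Ball 1: thrown@0 h=8 -> first land @8; rethrown@8 h=8 -> second land @16

Answer: 8 16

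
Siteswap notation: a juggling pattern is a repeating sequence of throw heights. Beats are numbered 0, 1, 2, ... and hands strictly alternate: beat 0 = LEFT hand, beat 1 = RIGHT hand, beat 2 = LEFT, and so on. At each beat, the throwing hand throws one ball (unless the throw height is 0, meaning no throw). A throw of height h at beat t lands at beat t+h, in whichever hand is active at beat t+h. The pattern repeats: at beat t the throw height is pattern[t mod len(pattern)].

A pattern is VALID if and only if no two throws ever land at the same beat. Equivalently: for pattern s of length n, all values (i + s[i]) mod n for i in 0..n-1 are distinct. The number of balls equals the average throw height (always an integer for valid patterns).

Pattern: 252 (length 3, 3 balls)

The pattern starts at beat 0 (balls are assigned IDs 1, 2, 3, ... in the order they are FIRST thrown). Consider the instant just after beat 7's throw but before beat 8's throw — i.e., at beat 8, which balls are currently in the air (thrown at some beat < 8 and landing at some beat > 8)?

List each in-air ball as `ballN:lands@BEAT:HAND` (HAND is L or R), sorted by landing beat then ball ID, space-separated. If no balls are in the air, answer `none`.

Beat 0 (L): throw ball1 h=2 -> lands@2:L; in-air after throw: [b1@2:L]
Beat 1 (R): throw ball2 h=5 -> lands@6:L; in-air after throw: [b1@2:L b2@6:L]
Beat 2 (L): throw ball1 h=2 -> lands@4:L; in-air after throw: [b1@4:L b2@6:L]
Beat 3 (R): throw ball3 h=2 -> lands@5:R; in-air after throw: [b1@4:L b3@5:R b2@6:L]
Beat 4 (L): throw ball1 h=5 -> lands@9:R; in-air after throw: [b3@5:R b2@6:L b1@9:R]
Beat 5 (R): throw ball3 h=2 -> lands@7:R; in-air after throw: [b2@6:L b3@7:R b1@9:R]
Beat 6 (L): throw ball2 h=2 -> lands@8:L; in-air after throw: [b3@7:R b2@8:L b1@9:R]
Beat 7 (R): throw ball3 h=5 -> lands@12:L; in-air after throw: [b2@8:L b1@9:R b3@12:L]
Beat 8 (L): throw ball2 h=2 -> lands@10:L; in-air after throw: [b1@9:R b2@10:L b3@12:L]

Answer: ball1:lands@9:R ball3:lands@12:L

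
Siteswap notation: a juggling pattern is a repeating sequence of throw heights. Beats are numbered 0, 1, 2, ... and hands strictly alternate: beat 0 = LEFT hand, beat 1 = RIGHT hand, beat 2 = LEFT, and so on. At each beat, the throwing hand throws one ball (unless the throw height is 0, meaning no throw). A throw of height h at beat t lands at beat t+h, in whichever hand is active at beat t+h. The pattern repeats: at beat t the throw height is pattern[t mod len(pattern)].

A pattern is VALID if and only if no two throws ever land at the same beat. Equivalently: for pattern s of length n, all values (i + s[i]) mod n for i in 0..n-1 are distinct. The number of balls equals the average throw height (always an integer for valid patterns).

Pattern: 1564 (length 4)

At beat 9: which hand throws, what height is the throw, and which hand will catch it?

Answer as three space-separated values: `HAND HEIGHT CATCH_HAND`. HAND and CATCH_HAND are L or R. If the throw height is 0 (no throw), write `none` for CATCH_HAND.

Beat 9: 9 mod 2 = 1, so hand = R
Throw height = pattern[9 mod 4] = pattern[1] = 5
Lands at beat 9+5=14, 14 mod 2 = 0, so catch hand = L

Answer: R 5 L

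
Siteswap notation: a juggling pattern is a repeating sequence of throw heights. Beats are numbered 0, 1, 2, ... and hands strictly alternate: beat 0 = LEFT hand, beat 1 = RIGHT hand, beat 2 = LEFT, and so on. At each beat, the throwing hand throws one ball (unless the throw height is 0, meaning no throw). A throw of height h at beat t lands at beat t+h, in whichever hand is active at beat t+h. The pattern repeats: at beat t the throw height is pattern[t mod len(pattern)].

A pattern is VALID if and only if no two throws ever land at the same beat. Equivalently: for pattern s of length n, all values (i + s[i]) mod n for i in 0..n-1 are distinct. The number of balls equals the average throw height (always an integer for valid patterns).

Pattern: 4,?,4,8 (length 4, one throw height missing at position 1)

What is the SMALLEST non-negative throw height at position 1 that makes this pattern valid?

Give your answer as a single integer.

Answer: 0

Derivation:
i=0: (0 + 4) mod 4 = 0
i=1: s[i]=? (unknown)
i=2: (2 + 4) mod 4 = 2
i=3: (3 + 8) mod 4 = 3
Known residues: [0, 2, 3]; need a permutation of 0..3, so missing residue r = 1
Need (1 + s) mod 4 = 1; smallest s = (1 - 1) mod 4 = 0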